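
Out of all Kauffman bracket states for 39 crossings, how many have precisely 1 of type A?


We choose which 1 of 39 crossings get A-smoothings.
C(39, 1) = 39! / (1! * 38!)
= 39

39


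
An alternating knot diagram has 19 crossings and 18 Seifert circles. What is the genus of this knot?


For alternating knots, g = (c - s + 1)/2.
= (19 - 18 + 1)/2
= 2/2 = 1

1


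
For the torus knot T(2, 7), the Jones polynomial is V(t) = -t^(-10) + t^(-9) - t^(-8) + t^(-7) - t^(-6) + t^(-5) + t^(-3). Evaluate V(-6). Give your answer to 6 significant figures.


Substituting t = -6 into V(t) = -t^(-10) + t^(-9) - t^(-8) + t^(-7) - t^(-6) + t^(-5) + t^(-3):
  (-)t^(-10) = -1.65382e-08
  (+)t^(-9) = -9.9229e-08
  (-)t^(-8) = -5.95374e-07
  (+)t^(-7) = -3.57225e-06
  (-)t^(-6) = -2.14335e-05
  (+)t^(-5) = -0.000128601
  (+)t^(-3) = -0.00462963
Sum = (-1.65382e-08) + (-9.9229e-08) + (-5.95374e-07) + (-3.57225e-06) + (-2.14335e-05) + (-0.000128601) + (-0.00462963)
= -0.00478394731
Rounded to 6 significant figures: -0.00478395

-0.00478395


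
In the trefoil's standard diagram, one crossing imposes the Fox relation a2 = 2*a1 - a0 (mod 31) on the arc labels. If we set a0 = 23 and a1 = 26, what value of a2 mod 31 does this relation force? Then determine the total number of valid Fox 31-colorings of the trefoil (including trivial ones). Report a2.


Step 1: Apply the given crossing relation 2*a1 - a0 - a2 = 0 (mod 31).
  a2 = 2*a1 - a0 mod 31
  a2 = 2*26 - 23 mod 31
  a2 = 52 - 23 mod 31
  a2 = 29 mod 31 = 29
Step 2: The trefoil has determinant 3.
  Number of Fox p-colorings (p prime) is p^2 if p = 3, else p.
  Since 31 does not divide 3, only trivial (constant) colorings exist.
  (So the trial a0 = 23, a1 = 26 with a0 != a1 does NOT extend to a valid coloring of the whole trefoil: the other two crossing relations require 3*(a1 - a0) = 0 (mod 31), which fails.)
  Total colorings = 31
Step 3: a2 = 29, total Fox 31-colorings = 31

29


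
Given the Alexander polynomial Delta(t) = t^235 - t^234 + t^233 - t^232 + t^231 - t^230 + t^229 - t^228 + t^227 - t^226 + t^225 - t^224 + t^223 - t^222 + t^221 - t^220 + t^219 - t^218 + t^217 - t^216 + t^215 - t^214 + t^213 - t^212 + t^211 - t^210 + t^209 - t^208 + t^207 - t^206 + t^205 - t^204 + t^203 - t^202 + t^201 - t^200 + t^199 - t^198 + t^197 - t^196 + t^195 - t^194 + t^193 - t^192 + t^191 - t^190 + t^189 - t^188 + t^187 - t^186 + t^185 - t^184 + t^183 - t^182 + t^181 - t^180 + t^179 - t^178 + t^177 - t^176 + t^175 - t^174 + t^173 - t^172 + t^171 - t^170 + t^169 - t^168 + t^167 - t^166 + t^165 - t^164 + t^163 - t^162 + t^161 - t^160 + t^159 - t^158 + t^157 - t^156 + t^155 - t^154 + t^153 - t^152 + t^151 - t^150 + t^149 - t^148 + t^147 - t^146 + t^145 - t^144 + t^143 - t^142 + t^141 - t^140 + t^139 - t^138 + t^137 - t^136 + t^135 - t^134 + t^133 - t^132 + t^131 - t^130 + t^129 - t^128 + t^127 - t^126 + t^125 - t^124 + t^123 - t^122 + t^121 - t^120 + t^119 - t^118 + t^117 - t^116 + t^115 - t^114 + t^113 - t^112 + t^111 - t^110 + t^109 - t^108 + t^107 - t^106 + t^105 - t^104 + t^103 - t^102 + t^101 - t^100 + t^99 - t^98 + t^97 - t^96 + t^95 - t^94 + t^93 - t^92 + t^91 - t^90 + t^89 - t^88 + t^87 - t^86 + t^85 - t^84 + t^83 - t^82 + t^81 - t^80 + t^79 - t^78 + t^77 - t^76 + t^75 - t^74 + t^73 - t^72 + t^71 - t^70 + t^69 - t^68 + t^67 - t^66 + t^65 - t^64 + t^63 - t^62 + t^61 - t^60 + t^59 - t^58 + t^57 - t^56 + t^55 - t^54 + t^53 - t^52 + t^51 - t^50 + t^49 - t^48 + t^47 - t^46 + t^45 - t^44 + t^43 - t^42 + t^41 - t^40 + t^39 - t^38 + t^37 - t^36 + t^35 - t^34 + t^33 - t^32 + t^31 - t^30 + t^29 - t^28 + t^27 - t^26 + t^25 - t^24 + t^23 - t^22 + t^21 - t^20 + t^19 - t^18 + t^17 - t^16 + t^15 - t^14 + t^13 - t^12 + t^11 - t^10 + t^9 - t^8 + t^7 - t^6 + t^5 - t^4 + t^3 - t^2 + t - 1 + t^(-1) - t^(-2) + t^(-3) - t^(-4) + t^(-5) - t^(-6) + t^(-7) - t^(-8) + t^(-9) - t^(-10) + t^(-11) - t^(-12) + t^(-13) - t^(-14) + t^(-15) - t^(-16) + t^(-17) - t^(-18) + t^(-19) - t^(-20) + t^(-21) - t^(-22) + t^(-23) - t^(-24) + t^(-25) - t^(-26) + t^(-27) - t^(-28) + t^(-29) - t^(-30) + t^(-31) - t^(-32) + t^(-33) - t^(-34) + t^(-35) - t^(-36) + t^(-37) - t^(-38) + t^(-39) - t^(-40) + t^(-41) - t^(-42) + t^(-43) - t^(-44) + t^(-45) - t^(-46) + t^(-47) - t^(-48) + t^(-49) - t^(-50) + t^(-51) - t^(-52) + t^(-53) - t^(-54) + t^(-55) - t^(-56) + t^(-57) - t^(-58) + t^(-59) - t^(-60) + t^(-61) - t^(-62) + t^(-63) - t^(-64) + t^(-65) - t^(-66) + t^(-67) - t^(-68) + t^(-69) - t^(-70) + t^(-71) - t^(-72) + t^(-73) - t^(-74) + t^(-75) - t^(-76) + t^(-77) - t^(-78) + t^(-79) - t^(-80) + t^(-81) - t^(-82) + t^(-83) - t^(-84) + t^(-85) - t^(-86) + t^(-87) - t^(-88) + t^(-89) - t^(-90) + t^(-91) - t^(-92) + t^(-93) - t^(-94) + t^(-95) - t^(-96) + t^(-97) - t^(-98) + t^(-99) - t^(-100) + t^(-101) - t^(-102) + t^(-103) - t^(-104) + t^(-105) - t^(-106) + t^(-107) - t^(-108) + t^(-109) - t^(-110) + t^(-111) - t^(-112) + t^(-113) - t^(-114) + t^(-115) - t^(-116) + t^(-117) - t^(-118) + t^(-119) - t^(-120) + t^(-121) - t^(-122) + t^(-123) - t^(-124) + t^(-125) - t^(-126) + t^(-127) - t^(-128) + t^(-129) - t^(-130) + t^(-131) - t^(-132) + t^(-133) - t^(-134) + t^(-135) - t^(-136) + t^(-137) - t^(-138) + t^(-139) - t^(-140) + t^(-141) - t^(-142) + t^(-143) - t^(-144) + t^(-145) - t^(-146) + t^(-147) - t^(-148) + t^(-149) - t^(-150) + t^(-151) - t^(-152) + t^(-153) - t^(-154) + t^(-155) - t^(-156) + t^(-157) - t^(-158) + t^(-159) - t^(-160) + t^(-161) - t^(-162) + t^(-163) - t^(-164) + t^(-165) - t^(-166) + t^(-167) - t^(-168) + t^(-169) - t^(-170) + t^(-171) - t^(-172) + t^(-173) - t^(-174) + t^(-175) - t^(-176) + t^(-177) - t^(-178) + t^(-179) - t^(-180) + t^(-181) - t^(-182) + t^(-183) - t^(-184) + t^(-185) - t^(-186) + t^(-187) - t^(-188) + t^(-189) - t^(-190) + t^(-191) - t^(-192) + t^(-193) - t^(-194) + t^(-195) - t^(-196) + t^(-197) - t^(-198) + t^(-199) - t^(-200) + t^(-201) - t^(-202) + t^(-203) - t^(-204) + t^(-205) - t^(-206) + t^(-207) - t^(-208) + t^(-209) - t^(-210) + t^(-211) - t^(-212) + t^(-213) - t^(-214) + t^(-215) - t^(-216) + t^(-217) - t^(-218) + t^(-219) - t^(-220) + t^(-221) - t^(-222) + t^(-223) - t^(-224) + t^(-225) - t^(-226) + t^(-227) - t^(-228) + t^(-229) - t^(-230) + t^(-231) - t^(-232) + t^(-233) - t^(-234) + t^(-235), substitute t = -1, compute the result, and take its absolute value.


Step 1: The polynomial has 471 terms with alternating signs, exponents from 235 down to -235.
Step 2: Substitute t = -1. The i-th term has coefficient (-1)^i and exponent (m-i),
  so its value is (-1)^i * (-1)^(m-i) = (-1)^m = -1 for every i.
Step 3: All 471 terms equal -1, so Delta(-1) = 471 * (-1) = -471
Step 4: |Delta(-1)| = 471

471


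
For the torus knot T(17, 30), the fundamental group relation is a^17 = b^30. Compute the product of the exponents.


The relation is a^17 = b^30.
Product of exponents = 17 * 30
= 510

510


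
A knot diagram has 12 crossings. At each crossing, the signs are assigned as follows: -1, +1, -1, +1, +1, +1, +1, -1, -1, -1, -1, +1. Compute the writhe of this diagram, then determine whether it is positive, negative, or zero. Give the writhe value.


Step 1: Count positive crossings (+1).
Positive crossings: 6
Step 2: Count negative crossings (-1).
Negative crossings: 6
Step 3: Writhe = (positive) - (negative)
w = 6 - 6 = 0
Step 4: |w| = 0, and w is zero

0


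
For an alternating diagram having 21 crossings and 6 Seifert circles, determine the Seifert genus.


For alternating knots, g = (c - s + 1)/2.
= (21 - 6 + 1)/2
= 16/2 = 8

8


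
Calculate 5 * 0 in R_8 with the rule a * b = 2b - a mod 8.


5 * 0 = 2*0 - 5 mod 8
= 0 - 5 mod 8
= -5 mod 8 = 3

3


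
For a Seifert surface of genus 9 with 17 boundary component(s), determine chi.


chi = 2 - 2g - b
= 2 - 2*9 - 17
= 2 - 18 - 17 = -33

-33


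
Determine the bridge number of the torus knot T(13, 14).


The bridge number of T(p,q) is min(p,q).
min(13, 14) = 13

13


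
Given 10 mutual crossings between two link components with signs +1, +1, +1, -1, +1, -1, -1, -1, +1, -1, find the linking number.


Step 1: Count positive crossings: 5
Step 2: Count negative crossings: 5
Step 3: Sum of signs = 5 - 5 = 0
Step 4: Linking number = sum/2 = 0/2 = 0

0


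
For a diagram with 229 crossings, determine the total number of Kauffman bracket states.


Each crossing contributes 2 choices (A-smoothing or B-smoothing).
Total states = 2^229 = 862718293348820473429344482784628181556388621521298319395315527974912

862718293348820473429344482784628181556388621521298319395315527974912


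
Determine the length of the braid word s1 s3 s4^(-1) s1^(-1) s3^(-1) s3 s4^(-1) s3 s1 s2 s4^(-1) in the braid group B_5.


The word length counts the number of generators (including inverses).
Listing each generator: s1, s3, s4^(-1), s1^(-1), s3^(-1), s3, s4^(-1), s3, s1, s2, s4^(-1)
There are 11 generators in this braid word.

11


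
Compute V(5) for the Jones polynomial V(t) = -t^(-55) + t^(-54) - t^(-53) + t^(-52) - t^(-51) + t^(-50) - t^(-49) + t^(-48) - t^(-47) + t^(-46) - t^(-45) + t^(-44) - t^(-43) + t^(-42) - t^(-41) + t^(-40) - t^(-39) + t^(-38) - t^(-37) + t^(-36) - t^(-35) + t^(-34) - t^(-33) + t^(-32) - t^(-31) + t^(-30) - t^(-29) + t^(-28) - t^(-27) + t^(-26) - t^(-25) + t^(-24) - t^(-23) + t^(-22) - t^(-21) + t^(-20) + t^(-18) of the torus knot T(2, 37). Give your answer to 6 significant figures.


Substituting t = 5 into V(t) = -t^(-55) + t^(-54) - t^(-53) + t^(-52) - t^(-51) + t^(-50) - t^(-49) + t^(-48) - t^(-47) + t^(-46) - t^(-45) + t^(-44) - t^(-43) + t^(-42) - t^(-41) + t^(-40) - t^(-39) + t^(-38) - t^(-37) + t^(-36) - t^(-35) + t^(-34) - t^(-33) + t^(-32) - t^(-31) + t^(-30) - t^(-29) + t^(-28) - t^(-27) + t^(-26) - t^(-25) + t^(-24) - t^(-23) + t^(-22) - t^(-21) + t^(-20) + t^(-18):
  (-)t^(-55) = -3.60288e-39
  (+)t^(-54) = 1.80144e-38
  (-)t^(-53) = -9.0072e-38
  (+)t^(-52) = 4.5036e-37
  (-)t^(-51) = -2.2518e-36
  (+)t^(-50) = 1.1259e-35
  (-)t^(-49) = -5.6295e-35
  (+)t^(-48) = 2.81475e-34
  (-)t^(-47) = -1.40737e-33
  (+)t^(-46) = 7.03687e-33
  (-)t^(-45) = -3.51844e-32
  (+)t^(-44) = 1.75922e-31
  (-)t^(-43) = -8.79609e-31
  (+)t^(-42) = 4.39805e-30
  (-)t^(-41) = -2.19902e-29
  (+)t^(-40) = 1.09951e-28
  (-)t^(-39) = -5.49756e-28
  (+)t^(-38) = 2.74878e-27
  (-)t^(-37) = -1.37439e-26
  (+)t^(-36) = 6.87195e-26
  (-)t^(-35) = -3.43597e-25
  (+)t^(-34) = 1.71799e-24
  (-)t^(-33) = -8.58993e-24
  (+)t^(-32) = 4.29497e-23
  (-)t^(-31) = -2.14748e-22
  (+)t^(-30) = 1.07374e-21
  (-)t^(-29) = -5.36871e-21
  (+)t^(-28) = 2.68435e-20
  (-)t^(-27) = -1.34218e-19
  (+)t^(-26) = 6.71089e-19
  (-)t^(-25) = -3.35544e-18
  (+)t^(-24) = 1.67772e-17
  (-)t^(-23) = -8.38861e-17
  (+)t^(-22) = 4.1943e-16
  (-)t^(-21) = -2.09715e-15
  (+)t^(-20) = 1.04858e-14
  (+)t^(-18) = 2.62144e-13
Sum = (-3.60288e-39) + (1.80144e-38) + (-9.0072e-38) + (4.5036e-37) + (-2.2518e-36) + (1.1259e-35) + (-5.6295e-35) + (2.81475e-34) + (-1.40737e-33) + (7.03687e-33) + (-3.51844e-32) + (1.75922e-31) + (-8.79609e-31) + (4.39805e-30) + (-2.19902e-29) + (1.09951e-28) + (-5.49756e-28) + (2.74878e-27) + (-1.37439e-26) + (6.87195e-26) + (-3.43597e-25) + (1.71799e-24) + (-8.58993e-24) + (4.29497e-23) + (-2.14748e-22) + (1.07374e-21) + (-5.36871e-21) + (2.68435e-20) + (-1.34218e-19) + (6.71089e-19) + (-3.35544e-18) + (1.67772e-17) + (-8.38861e-17) + (4.1943e-16) + (-2.09715e-15) + (1.04858e-14) + (2.62144e-13)
= 2.708821333e-13
Rounded to 6 significant figures: 2.70882e-13

2.70882e-13


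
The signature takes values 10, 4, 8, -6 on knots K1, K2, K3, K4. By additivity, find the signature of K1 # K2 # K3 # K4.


The signature is additive under connected sum.
signature(K1 # K2 # K3 # K4) = (10) + (4) + (8) + (-6)
= 16

16


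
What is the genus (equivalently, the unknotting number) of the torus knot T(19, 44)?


For a torus knot T(p,q), both the unknotting number and genus equal (p-1)(q-1)/2.
= (19-1)(44-1)/2
= 18*43/2
= 774/2 = 387

387


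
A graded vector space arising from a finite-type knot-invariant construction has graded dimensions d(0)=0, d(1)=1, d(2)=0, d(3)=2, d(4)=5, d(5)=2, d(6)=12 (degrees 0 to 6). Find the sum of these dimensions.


Total dimension = d(0) + d(1) + ... + d(6)
= 0 + 1 + 0 + 2 + 5 + 2 + 12
= 22

22


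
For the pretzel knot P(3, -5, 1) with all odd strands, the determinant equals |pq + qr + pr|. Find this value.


Step 1: Compute pq + qr + pr.
pq = 3*(-5) = -15
qr = (-5)*1 = -5
pr = 3*1 = 3
pq + qr + pr = -15 + (-5) + 3 = -17
Step 2: Take absolute value.
det(P(3,-5,1)) = |-17| = 17

17


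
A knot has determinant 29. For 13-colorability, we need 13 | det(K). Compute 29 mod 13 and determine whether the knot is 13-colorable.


Step 1: A knot is p-colorable if and only if p divides its determinant.
Step 2: Compute 29 mod 13.
29 = 2 * 13 + 3
Step 3: 29 mod 13 = 3
Step 4: The knot is 13-colorable: no

3


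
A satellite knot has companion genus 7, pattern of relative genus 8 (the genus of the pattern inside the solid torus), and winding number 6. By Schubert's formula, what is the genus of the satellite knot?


Schubert: g(satellite) = g_rel(pattern) + |winding| * g(companion),
where g_rel(pattern) is the genus of the pattern relative to the solid torus.
= 8 + 6 * 7
= 8 + 42 = 50

50


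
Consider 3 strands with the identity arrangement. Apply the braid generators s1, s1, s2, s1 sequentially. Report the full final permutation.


Starting with identity [1, 2, 3].
Apply generators in sequence:
  After s1: [2, 1, 3]
  After s1: [1, 2, 3]
  After s2: [1, 3, 2]
  After s1: [3, 1, 2]
Final permutation: [3, 1, 2]

[3, 1, 2]


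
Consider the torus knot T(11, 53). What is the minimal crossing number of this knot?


For a torus knot T(p, q) with gcd(p,q)=1,
the crossing number is min(p*(q-1), q*(p-1)).
p*(q-1) = 11*52 = 572
q*(p-1) = 53*10 = 530
min(572, 530) = 530

530


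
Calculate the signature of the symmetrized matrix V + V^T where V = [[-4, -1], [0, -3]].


Step 1: V + V^T = [[-8, -1], [-1, -6]]
Step 2: trace = -14, det = 47
Step 3: Discriminant = (-14)^2 - 4*47 = 8
Step 4: Eigenvalues: -5.58579, -8.41421
Step 5: Signature = (# positive eigenvalues) - (# negative eigenvalues) = -2

-2


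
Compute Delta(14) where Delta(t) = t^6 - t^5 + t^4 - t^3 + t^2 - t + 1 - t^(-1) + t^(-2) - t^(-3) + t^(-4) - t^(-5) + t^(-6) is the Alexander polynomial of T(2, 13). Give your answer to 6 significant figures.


Substituting t = 14 into Delta(t) = t^6 - t^5 + t^4 - t^3 + t^2 - t + 1 - t^(-1) + t^(-2) - t^(-3) + t^(-4) - t^(-5) + t^(-6):
Term values: (7529536) + (-537824) + (38416) + (-2744) + (196) + (-14) + (1) + (-0.0714286) + (0.00510204) + (-0.000364431) + (2.60308e-05) + (-1.85934e-06) + (1.3281e-07)
Sum = 7027566.933
Rounded to 6 significant figures: 7.02757e+06

7.02757e+06


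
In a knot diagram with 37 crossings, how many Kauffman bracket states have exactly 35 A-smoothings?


We choose which 35 of 37 crossings get A-smoothings.
C(37, 35) = 37! / (35! * 2!)
= 666

666


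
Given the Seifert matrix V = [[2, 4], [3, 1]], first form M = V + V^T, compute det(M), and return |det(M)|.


Step 1: Form V + V^T where V = [[2, 4], [3, 1]]
  V^T = [[2, 3], [4, 1]]
  V + V^T = [[4, 7], [7, 2]]
Step 2: det(V + V^T) = 4*2 - 7*7
  = 8 - 49 = -41
Step 3: Knot determinant = |det(V + V^T)| = |-41| = 41

41


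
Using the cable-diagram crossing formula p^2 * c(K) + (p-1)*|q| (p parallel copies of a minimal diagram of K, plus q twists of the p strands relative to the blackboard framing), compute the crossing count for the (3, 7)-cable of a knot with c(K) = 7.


Step 1: Each of the c(K) crossings of the companion diagram becomes p*p = p^2 crossings among the p parallel strands, and each of the |q| twists s_1 s_2 ... s_(p-1) adds (p-1) crossings.
  Crossings = p^2 * c(K) + (p-1)*|q|
Step 2: = 3^2 * 7 + (3-1)*7
Step 3: = 9*7 + 2*7
Step 4: = 63 + 14 = 77

77


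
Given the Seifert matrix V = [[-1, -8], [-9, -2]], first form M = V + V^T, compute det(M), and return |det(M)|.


Step 1: Form V + V^T where V = [[-1, -8], [-9, -2]]
  V^T = [[-1, -9], [-8, -2]]
  V + V^T = [[-2, -17], [-17, -4]]
Step 2: det(V + V^T) = (-2)*(-4) - (-17)*(-17)
  = 8 - 289 = -281
Step 3: Knot determinant = |det(V + V^T)| = |-281| = 281

281


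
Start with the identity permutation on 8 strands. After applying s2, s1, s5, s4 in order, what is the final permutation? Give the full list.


Starting with identity [1, 2, 3, 4, 5, 6, 7, 8].
Apply generators in sequence:
  After s2: [1, 3, 2, 4, 5, 6, 7, 8]
  After s1: [3, 1, 2, 4, 5, 6, 7, 8]
  After s5: [3, 1, 2, 4, 6, 5, 7, 8]
  After s4: [3, 1, 2, 6, 4, 5, 7, 8]
Final permutation: [3, 1, 2, 6, 4, 5, 7, 8]

[3, 1, 2, 6, 4, 5, 7, 8]


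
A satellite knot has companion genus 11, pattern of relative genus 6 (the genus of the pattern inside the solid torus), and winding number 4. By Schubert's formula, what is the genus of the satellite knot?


Schubert: g(satellite) = g_rel(pattern) + |winding| * g(companion),
where g_rel(pattern) is the genus of the pattern relative to the solid torus.
= 6 + 4 * 11
= 6 + 44 = 50

50


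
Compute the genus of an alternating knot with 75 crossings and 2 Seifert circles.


For alternating knots, g = (c - s + 1)/2.
= (75 - 2 + 1)/2
= 74/2 = 37

37


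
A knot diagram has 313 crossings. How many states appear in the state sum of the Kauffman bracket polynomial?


Each crossing contributes 2 choices (A-smoothing or B-smoothing).
Total states = 2^313 = 16687398718132110018711107079449625895333629080911349765211262561111091607661254297054391304192

16687398718132110018711107079449625895333629080911349765211262561111091607661254297054391304192


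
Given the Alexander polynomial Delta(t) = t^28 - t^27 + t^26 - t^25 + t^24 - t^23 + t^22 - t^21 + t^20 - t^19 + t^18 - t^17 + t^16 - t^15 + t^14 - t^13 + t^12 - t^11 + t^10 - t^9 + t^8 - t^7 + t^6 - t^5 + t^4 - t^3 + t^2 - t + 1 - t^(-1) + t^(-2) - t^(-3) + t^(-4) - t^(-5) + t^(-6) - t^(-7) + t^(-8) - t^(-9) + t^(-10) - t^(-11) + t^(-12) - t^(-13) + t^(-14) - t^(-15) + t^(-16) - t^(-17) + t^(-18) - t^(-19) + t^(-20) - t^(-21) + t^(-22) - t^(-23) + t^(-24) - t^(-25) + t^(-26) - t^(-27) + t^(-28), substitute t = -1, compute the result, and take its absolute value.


Step 1: The polynomial has 57 terms with alternating signs, exponents from 28 down to -28.
Step 2: Substitute t = -1. The i-th term has coefficient (-1)^i and exponent (m-i),
  so its value is (-1)^i * (-1)^(m-i) = (-1)^m = 1 for every i.
Step 3: All 57 terms equal 1, so Delta(-1) = 57 * (1) = 57
Step 4: |Delta(-1)| = 57

57


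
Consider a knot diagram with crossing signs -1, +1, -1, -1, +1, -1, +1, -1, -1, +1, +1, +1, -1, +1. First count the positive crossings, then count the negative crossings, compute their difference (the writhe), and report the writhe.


Step 1: Count positive crossings (+1).
Positive crossings: 7
Step 2: Count negative crossings (-1).
Negative crossings: 7
Step 3: Writhe = (positive) - (negative)
w = 7 - 7 = 0
Step 4: |w| = 0, and w is zero

0


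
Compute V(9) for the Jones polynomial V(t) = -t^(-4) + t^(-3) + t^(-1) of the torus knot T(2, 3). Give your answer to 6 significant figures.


Substituting t = 9 into V(t) = -t^(-4) + t^(-3) + t^(-1):
  (-)t^(-4) = -0.000152416
  (+)t^(-3) = 0.00137174
  (+)t^(-1) = 0.111111
Sum = (-0.000152416) + (0.00137174) + (0.111111)
= 0.1123304374
Rounded to 6 significant figures: 0.11233

0.11233


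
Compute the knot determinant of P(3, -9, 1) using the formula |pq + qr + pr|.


Step 1: Compute pq + qr + pr.
pq = 3*(-9) = -27
qr = (-9)*1 = -9
pr = 3*1 = 3
pq + qr + pr = -27 + (-9) + 3 = -33
Step 2: Take absolute value.
det(P(3,-9,1)) = |-33| = 33

33


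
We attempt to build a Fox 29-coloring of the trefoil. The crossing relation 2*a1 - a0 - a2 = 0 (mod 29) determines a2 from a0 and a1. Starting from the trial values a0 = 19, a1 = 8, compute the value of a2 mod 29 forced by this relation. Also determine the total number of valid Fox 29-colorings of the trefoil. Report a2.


Step 1: Apply the given crossing relation 2*a1 - a0 - a2 = 0 (mod 29).
  a2 = 2*a1 - a0 mod 29
  a2 = 2*8 - 19 mod 29
  a2 = 16 - 19 mod 29
  a2 = -3 mod 29 = 26
Step 2: The trefoil has determinant 3.
  Number of Fox p-colorings (p prime) is p^2 if p = 3, else p.
  Since 29 does not divide 3, only trivial (constant) colorings exist.
  (So the trial a0 = 19, a1 = 8 with a0 != a1 does NOT extend to a valid coloring of the whole trefoil: the other two crossing relations require 3*(a1 - a0) = 0 (mod 29), which fails.)
  Total colorings = 29
Step 3: a2 = 26, total Fox 29-colorings = 29

26


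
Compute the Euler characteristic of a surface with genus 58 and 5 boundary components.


chi = 2 - 2g - b
= 2 - 2*58 - 5
= 2 - 116 - 5 = -119

-119


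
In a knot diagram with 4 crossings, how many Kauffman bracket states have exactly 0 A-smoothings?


We choose which 0 of 4 crossings get A-smoothings.
C(4, 0) = 4! / (0! * 4!)
= 1

1


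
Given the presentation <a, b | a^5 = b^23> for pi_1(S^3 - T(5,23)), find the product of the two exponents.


The relation is a^5 = b^23.
Product of exponents = 5 * 23
= 115

115


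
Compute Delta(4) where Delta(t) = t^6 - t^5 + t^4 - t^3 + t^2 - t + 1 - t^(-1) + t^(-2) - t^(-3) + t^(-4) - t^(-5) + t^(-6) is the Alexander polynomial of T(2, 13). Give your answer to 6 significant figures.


Substituting t = 4 into Delta(t) = t^6 - t^5 + t^4 - t^3 + t^2 - t + 1 - t^(-1) + t^(-2) - t^(-3) + t^(-4) - t^(-5) + t^(-6):
Term values: (4096) + (-1024) + (256) + (-64) + (16) + (-4) + (1) + (-0.25) + (0.0625) + (-0.015625) + (0.00390625) + (-0.000976562) + (0.000244141)
Sum = 3276.800049
Rounded to 6 significant figures: 3276.8

3276.8


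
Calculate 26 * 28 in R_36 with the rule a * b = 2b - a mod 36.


26 * 28 = 2*28 - 26 mod 36
= 56 - 26 mod 36
= 30 mod 36 = 30

30


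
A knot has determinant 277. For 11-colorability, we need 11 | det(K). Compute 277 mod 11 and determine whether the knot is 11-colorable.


Step 1: A knot is p-colorable if and only if p divides its determinant.
Step 2: Compute 277 mod 11.
277 = 25 * 11 + 2
Step 3: 277 mod 11 = 2
Step 4: The knot is 11-colorable: no

2


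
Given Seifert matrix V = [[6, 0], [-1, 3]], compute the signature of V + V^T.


Step 1: V + V^T = [[12, -1], [-1, 6]]
Step 2: trace = 18, det = 71
Step 3: Discriminant = 18^2 - 4*71 = 40
Step 4: Eigenvalues: 12.1623, 5.83772
Step 5: Signature = (# positive eigenvalues) - (# negative eigenvalues) = 2

2


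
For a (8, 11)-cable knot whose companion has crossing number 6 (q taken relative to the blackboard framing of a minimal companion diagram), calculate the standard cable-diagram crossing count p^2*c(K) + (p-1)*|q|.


Step 1: Each of the c(K) crossings of the companion diagram becomes p*p = p^2 crossings among the p parallel strands, and each of the |q| twists s_1 s_2 ... s_(p-1) adds (p-1) crossings.
  Crossings = p^2 * c(K) + (p-1)*|q|
Step 2: = 8^2 * 6 + (8-1)*11
Step 3: = 64*6 + 7*11
Step 4: = 384 + 77 = 461

461


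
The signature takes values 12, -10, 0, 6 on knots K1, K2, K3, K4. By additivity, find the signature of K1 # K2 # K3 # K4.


The signature is additive under connected sum.
signature(K1 # K2 # K3 # K4) = (12) + (-10) + (0) + (6)
= 8

8


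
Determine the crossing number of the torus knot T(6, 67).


For a torus knot T(p, q) with gcd(p,q)=1,
the crossing number is min(p*(q-1), q*(p-1)).
p*(q-1) = 6*66 = 396
q*(p-1) = 67*5 = 335
min(396, 335) = 335

335


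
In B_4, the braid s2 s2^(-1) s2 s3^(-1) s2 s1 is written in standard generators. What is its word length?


The word length counts the number of generators (including inverses).
Listing each generator: s2, s2^(-1), s2, s3^(-1), s2, s1
There are 6 generators in this braid word.

6


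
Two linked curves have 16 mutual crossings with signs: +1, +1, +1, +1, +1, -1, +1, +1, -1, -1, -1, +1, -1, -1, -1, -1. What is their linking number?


Step 1: Count positive crossings: 8
Step 2: Count negative crossings: 8
Step 3: Sum of signs = 8 - 8 = 0
Step 4: Linking number = sum/2 = 0/2 = 0

0


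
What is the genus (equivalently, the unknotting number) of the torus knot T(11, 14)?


For a torus knot T(p,q), both the unknotting number and genus equal (p-1)(q-1)/2.
= (11-1)(14-1)/2
= 10*13/2
= 130/2 = 65

65


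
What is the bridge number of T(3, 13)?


The bridge number of T(p,q) is min(p,q).
min(3, 13) = 3

3


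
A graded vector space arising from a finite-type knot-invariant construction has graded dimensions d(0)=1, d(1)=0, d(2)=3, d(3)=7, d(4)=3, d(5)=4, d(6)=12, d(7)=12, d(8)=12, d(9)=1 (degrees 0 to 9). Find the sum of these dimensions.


Total dimension = d(0) + d(1) + ... + d(9)
= 1 + 0 + 3 + 7 + 3 + 4 + 12 + 12 + 12 + 1
= 55

55


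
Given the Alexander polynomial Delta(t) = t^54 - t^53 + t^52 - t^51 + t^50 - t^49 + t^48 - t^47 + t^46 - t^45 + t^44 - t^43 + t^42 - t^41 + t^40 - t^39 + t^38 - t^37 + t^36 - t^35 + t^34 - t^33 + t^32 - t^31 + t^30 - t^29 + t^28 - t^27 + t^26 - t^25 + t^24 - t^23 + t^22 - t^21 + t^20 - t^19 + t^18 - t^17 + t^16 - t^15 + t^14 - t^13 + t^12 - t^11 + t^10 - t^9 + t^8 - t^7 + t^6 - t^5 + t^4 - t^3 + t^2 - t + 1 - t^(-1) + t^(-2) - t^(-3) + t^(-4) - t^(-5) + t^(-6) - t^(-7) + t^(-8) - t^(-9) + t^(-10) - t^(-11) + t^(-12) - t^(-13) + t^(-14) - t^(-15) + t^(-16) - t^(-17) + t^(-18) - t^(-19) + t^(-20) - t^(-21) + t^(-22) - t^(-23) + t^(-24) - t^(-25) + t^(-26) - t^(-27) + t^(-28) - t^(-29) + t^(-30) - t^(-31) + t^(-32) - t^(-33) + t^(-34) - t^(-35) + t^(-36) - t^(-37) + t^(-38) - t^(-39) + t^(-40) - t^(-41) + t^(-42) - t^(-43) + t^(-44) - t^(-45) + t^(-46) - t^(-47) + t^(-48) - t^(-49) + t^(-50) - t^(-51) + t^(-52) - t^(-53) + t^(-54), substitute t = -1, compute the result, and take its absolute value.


Step 1: The polynomial has 109 terms with alternating signs, exponents from 54 down to -54.
Step 2: Substitute t = -1. The i-th term has coefficient (-1)^i and exponent (m-i),
  so its value is (-1)^i * (-1)^(m-i) = (-1)^m = 1 for every i.
Step 3: All 109 terms equal 1, so Delta(-1) = 109 * (1) = 109
Step 4: |Delta(-1)| = 109

109


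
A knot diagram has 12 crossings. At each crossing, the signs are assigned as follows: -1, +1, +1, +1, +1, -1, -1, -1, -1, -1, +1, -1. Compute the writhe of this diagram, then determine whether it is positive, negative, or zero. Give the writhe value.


Step 1: Count positive crossings (+1).
Positive crossings: 5
Step 2: Count negative crossings (-1).
Negative crossings: 7
Step 3: Writhe = (positive) - (negative)
w = 5 - 7 = -2
Step 4: |w| = 2, and w is negative

-2


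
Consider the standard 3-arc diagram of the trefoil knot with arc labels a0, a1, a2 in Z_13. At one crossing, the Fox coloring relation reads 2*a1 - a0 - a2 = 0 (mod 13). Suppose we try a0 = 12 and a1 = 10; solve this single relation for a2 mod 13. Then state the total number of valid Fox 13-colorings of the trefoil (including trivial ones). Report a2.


Step 1: Apply the given crossing relation 2*a1 - a0 - a2 = 0 (mod 13).
  a2 = 2*a1 - a0 mod 13
  a2 = 2*10 - 12 mod 13
  a2 = 20 - 12 mod 13
  a2 = 8 mod 13 = 8
Step 2: The trefoil has determinant 3.
  Number of Fox p-colorings (p prime) is p^2 if p = 3, else p.
  Since 13 does not divide 3, only trivial (constant) colorings exist.
  (So the trial a0 = 12, a1 = 10 with a0 != a1 does NOT extend to a valid coloring of the whole trefoil: the other two crossing relations require 3*(a1 - a0) = 0 (mod 13), which fails.)
  Total colorings = 13
Step 3: a2 = 8, total Fox 13-colorings = 13

8


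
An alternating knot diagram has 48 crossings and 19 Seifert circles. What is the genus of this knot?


For alternating knots, g = (c - s + 1)/2.
= (48 - 19 + 1)/2
= 30/2 = 15

15


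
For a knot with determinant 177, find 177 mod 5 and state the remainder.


Step 1: A knot is p-colorable if and only if p divides its determinant.
Step 2: Compute 177 mod 5.
177 = 35 * 5 + 2
Step 3: 177 mod 5 = 2
Step 4: The knot is 5-colorable: no

2


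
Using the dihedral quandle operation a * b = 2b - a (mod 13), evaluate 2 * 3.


2 * 3 = 2*3 - 2 mod 13
= 6 - 2 mod 13
= 4 mod 13 = 4

4


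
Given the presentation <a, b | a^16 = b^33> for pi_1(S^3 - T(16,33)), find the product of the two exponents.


The relation is a^16 = b^33.
Product of exponents = 16 * 33
= 528

528


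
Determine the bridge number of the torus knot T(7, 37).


The bridge number of T(p,q) is min(p,q).
min(7, 37) = 7

7


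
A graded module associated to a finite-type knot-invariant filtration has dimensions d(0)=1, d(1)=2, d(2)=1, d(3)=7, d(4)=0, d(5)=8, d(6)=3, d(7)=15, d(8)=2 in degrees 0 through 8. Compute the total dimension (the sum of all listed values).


Total dimension = d(0) + d(1) + ... + d(8)
= 1 + 2 + 1 + 7 + 0 + 8 + 3 + 15 + 2
= 39

39


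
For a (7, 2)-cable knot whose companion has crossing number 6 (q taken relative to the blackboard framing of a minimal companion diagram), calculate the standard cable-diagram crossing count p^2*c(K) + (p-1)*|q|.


Step 1: Each of the c(K) crossings of the companion diagram becomes p*p = p^2 crossings among the p parallel strands, and each of the |q| twists s_1 s_2 ... s_(p-1) adds (p-1) crossings.
  Crossings = p^2 * c(K) + (p-1)*|q|
Step 2: = 7^2 * 6 + (7-1)*2
Step 3: = 49*6 + 6*2
Step 4: = 294 + 12 = 306

306


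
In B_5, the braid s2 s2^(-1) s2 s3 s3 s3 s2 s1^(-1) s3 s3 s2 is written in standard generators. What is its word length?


The word length counts the number of generators (including inverses).
Listing each generator: s2, s2^(-1), s2, s3, s3, s3, s2, s1^(-1), s3, s3, s2
There are 11 generators in this braid word.

11


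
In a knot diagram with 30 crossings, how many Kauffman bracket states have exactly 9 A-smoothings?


We choose which 9 of 30 crossings get A-smoothings.
C(30, 9) = 30! / (9! * 21!)
= 14307150

14307150


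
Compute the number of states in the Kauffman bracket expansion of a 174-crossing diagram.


Each crossing contributes 2 choices (A-smoothing or B-smoothing).
Total states = 2^174 = 23945242826029513411849172299223580994042798784118784

23945242826029513411849172299223580994042798784118784


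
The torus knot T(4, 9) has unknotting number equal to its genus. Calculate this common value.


For a torus knot T(p,q), both the unknotting number and genus equal (p-1)(q-1)/2.
= (4-1)(9-1)/2
= 3*8/2
= 24/2 = 12

12


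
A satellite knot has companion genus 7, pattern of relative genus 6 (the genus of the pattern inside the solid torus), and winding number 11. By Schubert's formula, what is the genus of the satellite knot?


Schubert: g(satellite) = g_rel(pattern) + |winding| * g(companion),
where g_rel(pattern) is the genus of the pattern relative to the solid torus.
= 6 + 11 * 7
= 6 + 77 = 83

83


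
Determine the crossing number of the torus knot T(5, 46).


For a torus knot T(p, q) with gcd(p,q)=1,
the crossing number is min(p*(q-1), q*(p-1)).
p*(q-1) = 5*45 = 225
q*(p-1) = 46*4 = 184
min(225, 184) = 184

184


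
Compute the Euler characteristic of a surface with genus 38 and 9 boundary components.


chi = 2 - 2g - b
= 2 - 2*38 - 9
= 2 - 76 - 9 = -83

-83


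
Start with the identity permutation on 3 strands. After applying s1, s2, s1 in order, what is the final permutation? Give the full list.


Starting with identity [1, 2, 3].
Apply generators in sequence:
  After s1: [2, 1, 3]
  After s2: [2, 3, 1]
  After s1: [3, 2, 1]
Final permutation: [3, 2, 1]

[3, 2, 1]


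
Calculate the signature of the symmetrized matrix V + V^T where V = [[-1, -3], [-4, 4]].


Step 1: V + V^T = [[-2, -7], [-7, 8]]
Step 2: trace = 6, det = -65
Step 3: Discriminant = 6^2 - 4*(-65) = 296
Step 4: Eigenvalues: 11.6023, -5.60233
Step 5: Signature = (# positive eigenvalues) - (# negative eigenvalues) = 0

0


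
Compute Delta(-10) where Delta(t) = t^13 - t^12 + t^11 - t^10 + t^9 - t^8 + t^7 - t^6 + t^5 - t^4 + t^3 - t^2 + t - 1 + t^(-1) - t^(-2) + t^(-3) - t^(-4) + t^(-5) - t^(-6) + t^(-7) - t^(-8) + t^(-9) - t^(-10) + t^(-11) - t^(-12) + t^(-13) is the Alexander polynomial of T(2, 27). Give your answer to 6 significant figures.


Substituting t = -10 into Delta(t) = t^13 - t^12 + t^11 - t^10 + t^9 - t^8 + t^7 - t^6 + t^5 - t^4 + t^3 - t^2 + t - 1 + t^(-1) - t^(-2) + t^(-3) - t^(-4) + t^(-5) - t^(-6) + t^(-7) - t^(-8) + t^(-9) - t^(-10) + t^(-11) - t^(-12) + t^(-13):
Term values: (-10000000000000) + (-1000000000000) + (-100000000000) + (-10000000000) + (-1000000000) + (-100000000) + (-10000000) + (-1000000) + (-100000) + (-10000) + (-1000) + (-100) + (-10) + (-1) + (-0.1) + (-0.01) + (-0.001) + (-0.0001) + (-1e-05) + (-1e-06) + (-1e-07) + (-1e-08) + (-1e-09) + (-1e-10) + (-1e-11) + (-1e-12) + (-1e-13)
Sum = -1.111111111e+13
Rounded to 6 significant figures: -1.11111e+13

-1.11111e+13


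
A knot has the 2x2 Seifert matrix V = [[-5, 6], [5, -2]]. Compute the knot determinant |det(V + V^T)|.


Step 1: Form V + V^T where V = [[-5, 6], [5, -2]]
  V^T = [[-5, 5], [6, -2]]
  V + V^T = [[-10, 11], [11, -4]]
Step 2: det(V + V^T) = (-10)*(-4) - 11*11
  = 40 - 121 = -81
Step 3: Knot determinant = |det(V + V^T)| = |-81| = 81

81


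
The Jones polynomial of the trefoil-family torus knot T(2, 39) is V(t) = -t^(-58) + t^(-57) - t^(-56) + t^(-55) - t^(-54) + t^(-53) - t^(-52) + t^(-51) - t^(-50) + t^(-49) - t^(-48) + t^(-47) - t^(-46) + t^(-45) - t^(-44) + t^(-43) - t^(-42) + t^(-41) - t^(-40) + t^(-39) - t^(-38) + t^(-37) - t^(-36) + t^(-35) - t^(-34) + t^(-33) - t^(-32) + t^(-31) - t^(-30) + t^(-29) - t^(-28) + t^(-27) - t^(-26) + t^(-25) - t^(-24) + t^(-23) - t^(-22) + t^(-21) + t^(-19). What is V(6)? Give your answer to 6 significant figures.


Substituting t = 6 into V(t) = -t^(-58) + t^(-57) - t^(-56) + t^(-55) - t^(-54) + t^(-53) - t^(-52) + t^(-51) - t^(-50) + t^(-49) - t^(-48) + t^(-47) - t^(-46) + t^(-45) - t^(-44) + t^(-43) - t^(-42) + t^(-41) - t^(-40) + t^(-39) - t^(-38) + t^(-37) - t^(-36) + t^(-35) - t^(-34) + t^(-33) - t^(-32) + t^(-31) - t^(-30) + t^(-29) - t^(-28) + t^(-27) - t^(-26) + t^(-25) - t^(-24) + t^(-23) - t^(-22) + t^(-21) + t^(-19):
  (-)t^(-58) = -7.36593e-46
  (+)t^(-57) = 4.41956e-45
  (-)t^(-56) = -2.65173e-44
  (+)t^(-55) = 1.59104e-43
  (-)t^(-54) = -9.54624e-43
  (+)t^(-53) = 5.72775e-42
  (-)t^(-52) = -3.43665e-41
  (+)t^(-51) = 2.06199e-40
  (-)t^(-50) = -1.23719e-39
  (+)t^(-49) = 7.42316e-39
  (-)t^(-48) = -4.4539e-38
  (+)t^(-47) = 2.67234e-37
  (-)t^(-46) = -1.6034e-36
  (+)t^(-45) = 9.62041e-36
  (-)t^(-44) = -5.77225e-35
  (+)t^(-43) = 3.46335e-34
  (-)t^(-42) = -2.07801e-33
  (+)t^(-41) = 1.24681e-32
  (-)t^(-40) = -7.48083e-32
  (+)t^(-39) = 4.4885e-31
  (-)t^(-38) = -2.6931e-30
  (+)t^(-37) = 1.61586e-29
  (-)t^(-36) = -9.69516e-29
  (+)t^(-35) = 5.8171e-28
  (-)t^(-34) = -3.49026e-27
  (+)t^(-33) = 2.09415e-26
  (-)t^(-32) = -1.25649e-25
  (+)t^(-31) = 7.53896e-25
  (-)t^(-30) = -4.52337e-24
  (+)t^(-29) = 2.71402e-23
  (-)t^(-28) = -1.62841e-22
  (+)t^(-27) = 9.77049e-22
  (-)t^(-26) = -5.86229e-21
  (+)t^(-25) = 3.51738e-20
  (-)t^(-24) = -2.11043e-19
  (+)t^(-23) = 1.26626e-18
  (-)t^(-22) = -7.59753e-18
  (+)t^(-21) = 4.55852e-17
  (+)t^(-19) = 1.64107e-15
Sum = (-7.36593e-46) + (4.41956e-45) + (-2.65173e-44) + (1.59104e-43) + (-9.54624e-43) + (5.72775e-42) + (-3.43665e-41) + (2.06199e-40) + (-1.23719e-39) + (7.42316e-39) + (-4.4539e-38) + (2.67234e-37) + (-1.6034e-36) + (9.62041e-36) + (-5.77225e-35) + (3.46335e-34) + (-2.07801e-33) + (1.24681e-32) + (-7.48083e-32) + (4.4885e-31) + (-2.6931e-30) + (1.61586e-29) + (-9.69516e-29) + (5.8171e-28) + (-3.49026e-27) + (2.09415e-26) + (-1.25649e-25) + (7.53896e-25) + (-4.52337e-24) + (2.71402e-23) + (-1.62841e-22) + (9.77049e-22) + (-5.86229e-21) + (3.51738e-20) + (-2.11043e-19) + (1.26626e-18) + (-7.59753e-18) + (4.55852e-17) + (1.64107e-15)
= 1.680139754e-15
Rounded to 6 significant figures: 1.68014e-15

1.68014e-15


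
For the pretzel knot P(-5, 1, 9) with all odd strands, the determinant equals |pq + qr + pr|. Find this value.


Step 1: Compute pq + qr + pr.
pq = (-5)*1 = -5
qr = 1*9 = 9
pr = (-5)*9 = -45
pq + qr + pr = -5 + 9 + (-45) = -41
Step 2: Take absolute value.
det(P(-5,1,9)) = |-41| = 41

41


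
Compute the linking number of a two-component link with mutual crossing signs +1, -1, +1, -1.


Step 1: Count positive crossings: 2
Step 2: Count negative crossings: 2
Step 3: Sum of signs = 2 - 2 = 0
Step 4: Linking number = sum/2 = 0/2 = 0

0


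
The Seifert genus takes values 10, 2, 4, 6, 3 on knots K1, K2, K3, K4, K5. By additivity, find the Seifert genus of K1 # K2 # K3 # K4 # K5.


The Seifert genus is additive under connected sum.
Seifert genus(K1 # K2 # K3 # K4 # K5) = (10) + (2) + (4) + (6) + (3)
= 25

25


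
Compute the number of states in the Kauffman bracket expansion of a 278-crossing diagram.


Each crossing contributes 2 choices (A-smoothing or B-smoothing).
Total states = 2^278 = 485667223056432267729865476705879726660601709763034880312953102434726071301302124544

485667223056432267729865476705879726660601709763034880312953102434726071301302124544


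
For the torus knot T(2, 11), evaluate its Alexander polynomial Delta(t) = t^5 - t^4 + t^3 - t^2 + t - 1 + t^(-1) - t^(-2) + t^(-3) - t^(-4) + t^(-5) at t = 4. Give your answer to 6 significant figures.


Substituting t = 4 into Delta(t) = t^5 - t^4 + t^3 - t^2 + t - 1 + t^(-1) - t^(-2) + t^(-3) - t^(-4) + t^(-5):
Term values: (1024) + (-256) + (64) + (-16) + (4) + (-1) + (0.25) + (-0.0625) + (0.015625) + (-0.00390625) + (0.000976562)
Sum = 819.2001953
Rounded to 6 significant figures: 819.2

819.2


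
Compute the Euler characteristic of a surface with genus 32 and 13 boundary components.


chi = 2 - 2g - b
= 2 - 2*32 - 13
= 2 - 64 - 13 = -75

-75


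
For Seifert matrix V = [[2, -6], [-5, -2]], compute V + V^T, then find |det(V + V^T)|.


Step 1: Form V + V^T where V = [[2, -6], [-5, -2]]
  V^T = [[2, -5], [-6, -2]]
  V + V^T = [[4, -11], [-11, -4]]
Step 2: det(V + V^T) = 4*(-4) - (-11)*(-11)
  = -16 - 121 = -137
Step 3: Knot determinant = |det(V + V^T)| = |-137| = 137

137


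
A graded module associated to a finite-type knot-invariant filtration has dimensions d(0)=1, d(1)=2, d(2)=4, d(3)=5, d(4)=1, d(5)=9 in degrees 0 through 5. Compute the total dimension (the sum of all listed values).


Total dimension = d(0) + d(1) + ... + d(5)
= 1 + 2 + 4 + 5 + 1 + 9
= 22

22


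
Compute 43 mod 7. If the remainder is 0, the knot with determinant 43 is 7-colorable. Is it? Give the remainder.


Step 1: A knot is p-colorable if and only if p divides its determinant.
Step 2: Compute 43 mod 7.
43 = 6 * 7 + 1
Step 3: 43 mod 7 = 1
Step 4: The knot is 7-colorable: no

1


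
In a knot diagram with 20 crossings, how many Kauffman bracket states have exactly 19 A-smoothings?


We choose which 19 of 20 crossings get A-smoothings.
C(20, 19) = 20! / (19! * 1!)
= 20

20


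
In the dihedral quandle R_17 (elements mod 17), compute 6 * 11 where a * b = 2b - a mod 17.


6 * 11 = 2*11 - 6 mod 17
= 22 - 6 mod 17
= 16 mod 17 = 16

16


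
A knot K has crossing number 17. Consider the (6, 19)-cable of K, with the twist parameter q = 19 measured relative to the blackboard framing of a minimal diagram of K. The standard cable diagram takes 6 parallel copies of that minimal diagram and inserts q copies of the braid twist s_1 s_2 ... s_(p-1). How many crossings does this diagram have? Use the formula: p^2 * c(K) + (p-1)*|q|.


Step 1: Each of the c(K) crossings of the companion diagram becomes p*p = p^2 crossings among the p parallel strands, and each of the |q| twists s_1 s_2 ... s_(p-1) adds (p-1) crossings.
  Crossings = p^2 * c(K) + (p-1)*|q|
Step 2: = 6^2 * 17 + (6-1)*19
Step 3: = 36*17 + 5*19
Step 4: = 612 + 95 = 707

707


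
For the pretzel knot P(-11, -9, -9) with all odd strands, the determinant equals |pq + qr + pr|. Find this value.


Step 1: Compute pq + qr + pr.
pq = (-11)*(-9) = 99
qr = (-9)*(-9) = 81
pr = (-11)*(-9) = 99
pq + qr + pr = 99 + 81 + 99 = 279
Step 2: Take absolute value.
det(P(-11,-9,-9)) = |279| = 279

279


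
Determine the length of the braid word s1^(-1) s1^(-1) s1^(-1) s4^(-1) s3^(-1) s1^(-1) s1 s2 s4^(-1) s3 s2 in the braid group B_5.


The word length counts the number of generators (including inverses).
Listing each generator: s1^(-1), s1^(-1), s1^(-1), s4^(-1), s3^(-1), s1^(-1), s1, s2, s4^(-1), s3, s2
There are 11 generators in this braid word.

11
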